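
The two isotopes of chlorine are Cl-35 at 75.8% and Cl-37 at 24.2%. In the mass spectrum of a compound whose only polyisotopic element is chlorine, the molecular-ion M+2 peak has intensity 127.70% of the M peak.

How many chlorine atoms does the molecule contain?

4

With n Cl atoms, P(M+2)/P(M) = C(n,1)·p^(n−1)q / p^n = n·q/p = n · 0.242/0.758.
n = 1.2770 × 0.758/0.242 = 4.00 ≈ 4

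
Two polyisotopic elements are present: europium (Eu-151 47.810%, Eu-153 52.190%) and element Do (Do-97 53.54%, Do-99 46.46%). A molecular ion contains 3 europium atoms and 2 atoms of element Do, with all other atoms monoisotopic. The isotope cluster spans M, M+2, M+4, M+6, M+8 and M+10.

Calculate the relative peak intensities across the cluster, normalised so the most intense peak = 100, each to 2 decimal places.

9.99 : 50.05 : 100.00 : 99.60 : 49.44 : 9.78

Europium pattern (n=3): 0.10928391 : 0.3578871 : 0.39067407 : 0.14215492
Element Do pattern (n=2): 0.28665316 : 0.49749368 : 0.21585316
Convolve the two distributions (both contribute in 2-u steps):
  M: 0.10928391×0.28665316 = 0.031327
  M+2: 0.10928391×0.49749368 + 0.3578871×0.28665316 = 0.156958
  M+4: 0.10928391×0.21585316 + 0.3578871×0.49749368 + 0.39067407×0.28665316 = 0.313624
  M+6: 0.3578871×0.21585316 + 0.39067407×0.49749368 + 0.14215492×0.28665316 = 0.312358
  M+8: 0.39067407×0.21585316 + 0.14215492×0.49749368 = 0.155049
  M+10: 0.14215492×0.21585316 = 0.030685
Scale to base peak (0.313624) = 100: 9.99 : 50.05 : 100.00 : 99.60 : 49.44 : 9.78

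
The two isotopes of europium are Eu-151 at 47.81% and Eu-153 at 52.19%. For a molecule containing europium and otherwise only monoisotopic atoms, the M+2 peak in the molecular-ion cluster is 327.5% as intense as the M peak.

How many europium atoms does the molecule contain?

With n Eu atoms, P(M+2)/P(M) = C(n,1)·p^(n−1)q / p^n = n·q/p = n · 0.5219/0.4781.
n = 3.275 × 0.4781/0.5219 = 3.00 ≈ 3

3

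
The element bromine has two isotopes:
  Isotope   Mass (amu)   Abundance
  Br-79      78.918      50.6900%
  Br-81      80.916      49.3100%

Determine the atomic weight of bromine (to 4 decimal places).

Ar = Σ fᵢ·mᵢ = 0.506900 × 78.918 + 0.493100 × 80.916
= 40.00353 + 39.89968 = 79.90321 amu

79.9032 amu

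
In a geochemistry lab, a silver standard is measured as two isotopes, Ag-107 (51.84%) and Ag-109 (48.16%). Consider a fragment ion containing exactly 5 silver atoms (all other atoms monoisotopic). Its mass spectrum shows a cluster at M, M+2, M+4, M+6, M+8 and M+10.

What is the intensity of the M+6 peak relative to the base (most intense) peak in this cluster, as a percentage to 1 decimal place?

92.9%

(0.5184 + 0.4816)^5 gives M 0.0374, M+2 0.1739, M+4 0.3231, M+6 0.3002, M+8 0.1394, M+10 0.0259; the largest is M+4.
P(M+4) = C(5,2) × 0.5184^3 × 0.4816^2 = 10 × 0.13931407 × 0.23193856 = 0.323123 (base)
P(M+6) = C(5,3) × 0.5184^2 × 0.4816^3 = 10 × 0.26873856 × 0.11170161 = 0.300185
Relative intensity = 0.300185 / 0.323123 × 100 = 92.9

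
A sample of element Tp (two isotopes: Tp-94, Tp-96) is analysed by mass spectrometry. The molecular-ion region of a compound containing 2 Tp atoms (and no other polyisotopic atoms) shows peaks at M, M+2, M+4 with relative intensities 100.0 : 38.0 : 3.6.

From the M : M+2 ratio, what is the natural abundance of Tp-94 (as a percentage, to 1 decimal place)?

84.0%

Let p = fractional abundance of Tp-94. I(M+2)/I(M) = [C(2,1)·p^1·(1−p)] / p^2 = 2·(1−p)/p = 38.0/100.0 = 0.3800
(1−p)/p = 0.3800/2 = 0.1900  ⇒  p = 1/(1 + 0.1900) = 0.8403
Tp-94: 84.0%, Tp-96: 16.0%.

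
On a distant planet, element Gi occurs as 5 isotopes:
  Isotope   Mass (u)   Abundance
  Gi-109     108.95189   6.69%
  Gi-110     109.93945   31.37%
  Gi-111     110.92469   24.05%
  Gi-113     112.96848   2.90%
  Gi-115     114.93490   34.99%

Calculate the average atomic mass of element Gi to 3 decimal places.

Ar = Σ fᵢ·mᵢ = 0.0669 × 108.95189 + 0.3137 × 109.93945 + 0.2405 × 110.92469 + 0.0290 × 112.96848 + 0.3499 × 114.93490
= 7.288881 + 34.488005 + 26.677388 + 3.276086 + 40.215722 = 111.946082 u

111.946 u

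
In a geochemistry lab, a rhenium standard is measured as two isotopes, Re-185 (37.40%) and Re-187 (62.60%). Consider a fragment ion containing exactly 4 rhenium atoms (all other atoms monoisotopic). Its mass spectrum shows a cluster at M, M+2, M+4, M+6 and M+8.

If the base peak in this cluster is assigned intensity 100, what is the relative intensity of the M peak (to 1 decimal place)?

(0.3740 + 0.6260)^4 gives M 0.0196, M+2 0.1310, M+4 0.3289, M+6 0.3670, M+8 0.1536; the largest is M+6.
P(M+6) = C(4,3) × 0.3740^1 × 0.6260^3 = 4 × 0.3740 × 0.24531438 = 0.366990 (base)
P(M) = C(4,0) × 0.3740^4 × 0.6260^0 = 1 × 0.0195653 × 1.0000 = 0.019565
Relative intensity = 0.019565 / 0.366990 × 100 = 5.3

5.3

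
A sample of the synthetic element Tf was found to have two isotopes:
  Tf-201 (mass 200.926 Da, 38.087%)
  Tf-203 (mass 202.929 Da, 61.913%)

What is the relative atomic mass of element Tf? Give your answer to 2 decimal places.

202.17 Da

Average mass = Σ (abundance × isotope mass) = 0.38087 × 200.926 + 0.61913 × 202.929
= 76.5267 + 125.6394 = 202.1661 Da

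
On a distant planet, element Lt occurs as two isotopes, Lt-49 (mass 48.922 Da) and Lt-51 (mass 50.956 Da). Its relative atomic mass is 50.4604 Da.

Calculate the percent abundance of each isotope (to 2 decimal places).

Let x be the fractional abundance of Lt-49; then Lt-51 has abundance 1 − x.
48.922·x + 50.956·(1 − x) = 50.4604
(48.922 − 50.956)·x = 50.4604 − 50.956
x = -0.4956 / -2.034 = 0.24366 → 24.37% Lt-49, 75.63% Lt-51.

Lt-49: 24.37%, Lt-51: 75.63%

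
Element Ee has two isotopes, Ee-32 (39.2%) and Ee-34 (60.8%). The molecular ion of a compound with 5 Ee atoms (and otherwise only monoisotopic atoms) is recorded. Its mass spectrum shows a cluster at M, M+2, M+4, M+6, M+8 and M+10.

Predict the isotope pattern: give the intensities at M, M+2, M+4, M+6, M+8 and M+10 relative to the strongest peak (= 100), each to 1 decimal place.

2.7 : 20.8 : 64.5 : 100.0 : 77.6 : 24.1

The 5 Ee atoms are independent, so intensities follow the terms of (0.392 + 0.608)^5.
P(M) = 0.392^5 = 0.009256
P(M+2) = 5 × 0.392^4 × 0.608^1 = 0.071782
P(M+4) = 10 × 0.392^3 × 0.608^2 = 0.222672
P(M+6) = 10 × 0.392^2 × 0.608^3 = 0.345369
P(M+8) = 5 × 0.392^1 × 0.608^4 = 0.267837
P(M+10) = 0.608^5 = 0.083084
The M+6 peak is largest (0.345369); scaling to 100 gives 2.7 : 20.8 : 64.5 : 100.0 : 77.6 : 24.1.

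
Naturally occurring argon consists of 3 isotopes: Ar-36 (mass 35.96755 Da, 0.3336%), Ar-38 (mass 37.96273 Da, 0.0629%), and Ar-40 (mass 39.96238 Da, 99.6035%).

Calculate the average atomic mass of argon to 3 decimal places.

39.948 Da

Ar = Σ fᵢ·mᵢ = 0.003336 × 35.96755 + 0.000629 × 37.96273 + 0.996035 × 39.96238
= 0.119988 + 0.023879 + 39.803929 = 39.947796 Da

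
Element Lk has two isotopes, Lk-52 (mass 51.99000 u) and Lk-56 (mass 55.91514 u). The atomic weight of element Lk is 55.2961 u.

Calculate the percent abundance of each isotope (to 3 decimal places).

Lk-52: 15.771%, Lk-56: 84.229%

With x = fraction of Lk-52 (so Lk-56 is 1 − x):
51.99000·x + 55.91514·(1 − x) = 55.2961
(51.99000 − 55.91514)·x = 55.2961 − 55.91514
x = -0.61904 / -3.92514 = 0.15771 → 15.771% Lk-52, 84.229% Lk-56.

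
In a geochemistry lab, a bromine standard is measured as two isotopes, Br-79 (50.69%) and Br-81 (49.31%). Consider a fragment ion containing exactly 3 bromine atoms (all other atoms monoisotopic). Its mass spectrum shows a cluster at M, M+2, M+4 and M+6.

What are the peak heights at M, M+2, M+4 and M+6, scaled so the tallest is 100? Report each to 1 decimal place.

Each Br atom is independently Br-79 (p = 0.5069) or Br-81 (q = 0.4931); the cluster is the binomial expansion (p + q)^3.
P(M) = 0.5069^3 = 0.130247
P(M+2) = 3 × 0.5069^2 × 0.4931^1 = 0.380103
P(M+4) = 3 × 0.5069^1 × 0.4931^2 = 0.369755
P(M+6) = 0.4931^3 = 0.119896
The M+2 peak is largest (0.380103); scaling to 100 gives 34.3 : 100.0 : 97.3 : 31.5.

34.3 : 100.0 : 97.3 : 31.5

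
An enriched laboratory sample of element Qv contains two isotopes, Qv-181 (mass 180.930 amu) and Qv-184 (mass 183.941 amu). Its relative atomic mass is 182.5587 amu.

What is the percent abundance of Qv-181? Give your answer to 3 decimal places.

With x = fraction of Qv-181 (so Qv-184 is 1 − x):
180.930·x + 183.941·(1 − x) = 182.5587
(180.930 − 183.941)·x = 182.5587 − 183.941
x = -1.3823 / -3.011 = 0.45908 → 45.908% Qv-181, 54.092% Qv-184.

45.908%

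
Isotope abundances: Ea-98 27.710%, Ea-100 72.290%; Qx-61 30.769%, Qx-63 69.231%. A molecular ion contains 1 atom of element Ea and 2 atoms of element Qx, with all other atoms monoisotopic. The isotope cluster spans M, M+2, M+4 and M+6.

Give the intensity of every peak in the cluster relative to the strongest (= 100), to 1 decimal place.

Element Ea pattern (n=1): 0.2771 : 0.7229
Element Qx pattern (n=2): 0.09467314 : 0.42603373 : 0.47929314
Convolve the two distributions (both contribute in 2-u steps):
  M: 0.2771×0.09467314 = 0.026234
  M+2: 0.2771×0.42603373 + 0.7229×0.09467314 = 0.186493
  M+4: 0.2771×0.47929314 + 0.7229×0.42603373 = 0.440792
  M+6: 0.7229×0.47929314 = 0.346481
Scale to base peak (0.440792) = 100: 6.0 : 42.3 : 100.0 : 78.6

6.0 : 42.3 : 100.0 : 78.6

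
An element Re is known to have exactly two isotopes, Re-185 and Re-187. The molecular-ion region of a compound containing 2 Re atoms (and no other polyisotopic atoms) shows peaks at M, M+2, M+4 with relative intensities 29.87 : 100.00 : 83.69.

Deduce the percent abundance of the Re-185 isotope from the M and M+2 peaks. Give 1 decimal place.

Write p for the Re-185 fraction. I(M+2)/I(M) = [C(2,1)·p^1·(1−p)] / p^2 = 2·(1−p)/p = 100.00/29.87 = 3.3478
(1−p)/p = 3.3478/2 = 1.6739  ⇒  p = 1/(1 + 1.6739) = 0.3740
Re-185: 37.4%, Re-187: 62.6%.

37.4%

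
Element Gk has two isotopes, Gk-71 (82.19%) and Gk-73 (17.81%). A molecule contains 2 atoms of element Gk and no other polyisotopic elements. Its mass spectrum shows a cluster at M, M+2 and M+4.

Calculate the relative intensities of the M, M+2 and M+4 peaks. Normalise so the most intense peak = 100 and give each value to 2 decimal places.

100.00 : 43.34 : 4.70

Each Gk atom is independently Gk-71 (p = 0.8219) or Gk-73 (q = 0.1781); the cluster is the binomial expansion (p + q)^2.
P(M) = 0.8219^2 = 0.675520
P(M+2) = 2 × 0.8219^1 × 0.1781^1 = 0.292761
P(M+4) = 0.1781^2 = 0.031720
The M peak is largest (0.675520); scaling to 100 gives 100.00 : 43.34 : 4.70.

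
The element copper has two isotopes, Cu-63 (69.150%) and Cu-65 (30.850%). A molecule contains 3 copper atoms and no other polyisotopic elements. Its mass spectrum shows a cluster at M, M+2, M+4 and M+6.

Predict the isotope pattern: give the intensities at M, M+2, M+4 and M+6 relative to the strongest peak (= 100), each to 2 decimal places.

Expanding (0.69150 + 0.30850)^3:
P(M) = 0.69150^3 = 0.330656
P(M+2) = 3 × 0.69150^2 × 0.30850^1 = 0.442548
P(M+4) = 3 × 0.69150^1 × 0.30850^2 = 0.197435
P(M+6) = 0.30850^3 = 0.029361
The M+2 peak is largest (0.442548); scaling to 100 gives 74.72 : 100.00 : 44.61 : 6.63.

74.72 : 100.00 : 44.61 : 6.63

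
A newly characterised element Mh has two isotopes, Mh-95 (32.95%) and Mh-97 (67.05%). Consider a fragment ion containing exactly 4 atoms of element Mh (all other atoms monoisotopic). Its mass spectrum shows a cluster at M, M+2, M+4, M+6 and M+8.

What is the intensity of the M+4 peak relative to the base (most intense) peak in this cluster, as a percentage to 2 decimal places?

73.71%

Binomial terms of (0.3295 + 0.6705)^4: M 0.0118, M+2 0.0959, M+4 0.2929, M+6 0.3973, M+8 0.2021 → M+6 is the base peak.
P(M+6) = C(4,3) × 0.3295^1 × 0.6705^3 = 4 × 0.3295 × 0.30143685 = 0.397294 (base)
P(M+4) = C(4,2) × 0.3295^2 × 0.6705^2 = 6 × 0.10857025 × 0.44957025 = 0.292860
Relative intensity = 0.292860 / 0.397294 × 100 = 73.71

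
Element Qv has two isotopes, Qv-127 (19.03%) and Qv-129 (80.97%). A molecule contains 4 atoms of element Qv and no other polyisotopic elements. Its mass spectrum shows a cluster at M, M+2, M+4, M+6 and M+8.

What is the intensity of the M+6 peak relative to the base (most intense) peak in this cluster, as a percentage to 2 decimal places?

94.01%

Binomial terms of (0.1903 + 0.8097)^4: M 0.0013, M+2 0.0223, M+4 0.1425, M+6 0.4041, M+8 0.4298 → M+8 is the base peak.
P(M+8) = C(4,4) × 0.1903^0 × 0.8097^4 = 1 × 1.0000 × 0.42982984 = 0.429830 (base)
P(M+6) = C(4,3) × 0.1903^1 × 0.8097^3 = 4 × 0.1903 × 0.53085073 = 0.404084
Relative intensity = 0.404084 / 0.429830 × 100 = 94.01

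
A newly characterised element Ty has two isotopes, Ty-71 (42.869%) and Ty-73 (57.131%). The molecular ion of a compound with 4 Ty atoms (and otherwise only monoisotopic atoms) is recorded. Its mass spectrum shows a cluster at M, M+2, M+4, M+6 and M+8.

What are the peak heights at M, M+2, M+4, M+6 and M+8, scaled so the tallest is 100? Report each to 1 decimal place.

The 4 Ty atoms are independent, so intensities follow the terms of (0.42869 + 0.57131)^4.
P(M) = 0.42869^4 = 0.033773
P(M+2) = 4 × 0.42869^3 × 0.57131^1 = 0.180037
P(M+4) = 6 × 0.42869^2 × 0.57131^2 = 0.359900
P(M+6) = 4 × 0.42869^1 × 0.57131^3 = 0.319756
P(M+8) = 0.57131^4 = 0.106534
The M+4 peak is largest (0.359900); scaling to 100 gives 9.4 : 50.0 : 100.0 : 88.8 : 29.6.

9.4 : 50.0 : 100.0 : 88.8 : 29.6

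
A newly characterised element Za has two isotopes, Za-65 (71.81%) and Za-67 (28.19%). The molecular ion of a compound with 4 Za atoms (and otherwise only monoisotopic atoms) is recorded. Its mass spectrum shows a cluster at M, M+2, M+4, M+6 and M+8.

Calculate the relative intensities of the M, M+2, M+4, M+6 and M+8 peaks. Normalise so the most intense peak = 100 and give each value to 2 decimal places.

Expanding (0.7181 + 0.2819)^4:
P(M) = 0.7181^4 = 0.265913
P(M+2) = 4 × 0.7181^3 × 0.2819^1 = 0.417551
P(M+4) = 6 × 0.7181^2 × 0.2819^2 = 0.245873
P(M+6) = 4 × 0.7181^1 × 0.2819^3 = 0.064347
P(M+8) = 0.2819^4 = 0.006315
The M+2 peak is largest (0.417551); scaling to 100 gives 63.68 : 100.00 : 58.88 : 15.41 : 1.51.

63.68 : 100.00 : 58.88 : 15.41 : 1.51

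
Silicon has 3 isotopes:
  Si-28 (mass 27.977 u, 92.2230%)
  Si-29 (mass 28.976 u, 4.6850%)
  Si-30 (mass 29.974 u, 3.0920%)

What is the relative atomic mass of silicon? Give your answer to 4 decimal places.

Ar = Σ fᵢ·mᵢ = 0.922230 × 27.977 + 0.046850 × 28.976 + 0.030920 × 29.974
= 25.80123 + 1.35753 + 0.92680 = 28.08556 u

28.0856 u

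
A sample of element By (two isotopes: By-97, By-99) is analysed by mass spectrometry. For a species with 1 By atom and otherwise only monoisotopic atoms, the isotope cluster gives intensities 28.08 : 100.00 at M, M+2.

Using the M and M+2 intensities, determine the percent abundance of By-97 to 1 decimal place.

21.9%

Write p for the By-97 fraction. I(M+2)/I(M) = [C(1,1)·p^0·(1−p)] / p^1 = 1·(1−p)/p = 100.00/28.08 = 3.5613
(1−p)/p = 3.5613/1 = 3.5613  ⇒  p = 1/(1 + 3.5613) = 0.2192
By-97: 21.9%, By-99: 78.1%.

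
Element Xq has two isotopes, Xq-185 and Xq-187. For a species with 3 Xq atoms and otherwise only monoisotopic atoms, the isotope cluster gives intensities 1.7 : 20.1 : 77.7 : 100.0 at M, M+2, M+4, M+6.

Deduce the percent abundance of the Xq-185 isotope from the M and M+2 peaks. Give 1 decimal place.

Let p = fractional abundance of Xq-185. I(M+2)/I(M) = [C(3,1)·p^2·(1−p)] / p^3 = 3·(1−p)/p = 20.1/1.7 = 11.8235
(1−p)/p = 11.8235/3 = 3.9412  ⇒  p = 1/(1 + 3.9412) = 0.2024
Xq-185: 20.2%, Xq-187: 79.8%.

20.2%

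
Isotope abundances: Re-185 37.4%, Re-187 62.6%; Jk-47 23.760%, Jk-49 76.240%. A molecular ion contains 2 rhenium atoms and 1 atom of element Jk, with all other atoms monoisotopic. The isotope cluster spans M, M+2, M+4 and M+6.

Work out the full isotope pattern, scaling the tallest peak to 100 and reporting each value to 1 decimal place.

7.4 : 48.4 : 100.0 : 66.4

Rhenium pattern (n=2): 0.139876 : 0.468248 : 0.391876
Element Jk pattern (n=1): 0.2376 : 0.7624
Convolve the two distributions (both contribute in 2-u steps):
  M: 0.139876×0.2376 = 0.033235
  M+2: 0.139876×0.7624 + 0.468248×0.2376 = 0.217897
  M+4: 0.468248×0.7624 + 0.391876×0.2376 = 0.450102
  M+6: 0.391876×0.7624 = 0.298766
Scale to base peak (0.450102) = 100: 7.4 : 48.4 : 100.0 : 66.4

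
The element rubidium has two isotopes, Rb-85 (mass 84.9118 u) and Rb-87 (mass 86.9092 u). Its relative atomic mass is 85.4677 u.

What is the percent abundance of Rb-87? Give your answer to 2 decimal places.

27.83%

Let x be the fractional abundance of Rb-85; then Rb-87 has abundance 1 − x.
84.9118·x + 86.9092·(1 − x) = 85.4677
(84.9118 − 86.9092)·x = 85.4677 − 86.9092
x = -1.4415 / -1.9974 = 0.72169 → 72.17% Rb-85, 27.83% Rb-87.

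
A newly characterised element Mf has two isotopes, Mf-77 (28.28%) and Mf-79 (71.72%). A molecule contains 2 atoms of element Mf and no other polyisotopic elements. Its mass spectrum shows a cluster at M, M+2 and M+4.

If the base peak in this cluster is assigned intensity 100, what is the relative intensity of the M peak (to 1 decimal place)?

15.5

Term probabilities: M 0.0800, M+2 0.4056, M+4 0.5144. Base peak = M+4.
P(M+4) = C(2,2) × 0.2828^0 × 0.7172^2 = 1 × 1.0000 × 0.51437584 = 0.514376 (base)
P(M) = C(2,0) × 0.2828^2 × 0.7172^0 = 1 × 0.07997584 × 1.0000 = 0.079976
Relative intensity = 0.079976 / 0.514376 × 100 = 15.5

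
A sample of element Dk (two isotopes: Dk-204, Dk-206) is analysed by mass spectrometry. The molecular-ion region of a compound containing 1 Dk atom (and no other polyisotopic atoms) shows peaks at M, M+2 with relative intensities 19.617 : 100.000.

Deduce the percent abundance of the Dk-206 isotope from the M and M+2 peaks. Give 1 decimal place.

83.6%

Write p for the Dk-204 fraction. I(M+2)/I(M) = [C(1,1)·p^0·(1−p)] / p^1 = 1·(1−p)/p = 100.000/19.617 = 5.0976
(1−p)/p = 5.0976/1 = 5.0976  ⇒  p = 1/(1 + 5.0976) = 0.1640
Dk-204: 16.4%, Dk-206: 83.6%.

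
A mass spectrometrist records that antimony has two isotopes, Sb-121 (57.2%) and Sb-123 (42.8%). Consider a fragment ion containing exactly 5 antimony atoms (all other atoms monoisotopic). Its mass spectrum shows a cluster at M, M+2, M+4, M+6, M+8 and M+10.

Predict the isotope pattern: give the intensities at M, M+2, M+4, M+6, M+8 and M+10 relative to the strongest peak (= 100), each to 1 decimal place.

17.9 : 66.8 : 100.0 : 74.8 : 28.0 : 4.2

The 5 Sb atoms are independent, so intensities follow the terms of (0.572 + 0.428)^5.
P(M) = 0.572^5 = 0.061232
P(M+2) = 5 × 0.572^4 × 0.428^1 = 0.229086
P(M+4) = 10 × 0.572^3 × 0.428^2 = 0.342827
P(M+6) = 10 × 0.572^2 × 0.428^3 = 0.256521
P(M+8) = 5 × 0.572^1 × 0.428^4 = 0.095971
P(M+10) = 0.428^5 = 0.014362
The M+4 peak is largest (0.342827); scaling to 100 gives 17.9 : 66.8 : 100.0 : 74.8 : 28.0 : 4.2.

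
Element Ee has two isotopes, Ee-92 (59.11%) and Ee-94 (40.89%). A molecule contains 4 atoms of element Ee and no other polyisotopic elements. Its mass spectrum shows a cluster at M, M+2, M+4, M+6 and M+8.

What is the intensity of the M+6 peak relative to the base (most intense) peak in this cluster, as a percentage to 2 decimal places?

Term probabilities: M 0.1221, M+2 0.3378, M+4 0.3505, M+6 0.1616, M+8 0.0280. Base peak = M+4.
P(M+4) = C(4,2) × 0.5911^2 × 0.4089^2 = 6 × 0.34939921 × 0.16719921 = 0.350516 (base)
P(M+6) = C(4,3) × 0.5911^1 × 0.4089^3 = 4 × 0.5911 × 0.06836776 = 0.161649
Relative intensity = 0.161649 / 0.350516 × 100 = 46.12

46.12%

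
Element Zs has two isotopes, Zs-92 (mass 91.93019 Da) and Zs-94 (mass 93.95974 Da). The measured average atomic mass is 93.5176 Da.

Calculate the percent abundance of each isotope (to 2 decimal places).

Let x be the fractional abundance of Zs-92; then Zs-94 has abundance 1 − x.
91.93019·x + 93.95974·(1 − x) = 93.5176
(91.93019 − 93.95974)·x = 93.5176 − 93.95974
x = -0.44214 / -2.02955 = 0.21785 → 21.79% Zs-92, 78.21% Zs-94.

Zs-92: 21.79%, Zs-94: 78.21%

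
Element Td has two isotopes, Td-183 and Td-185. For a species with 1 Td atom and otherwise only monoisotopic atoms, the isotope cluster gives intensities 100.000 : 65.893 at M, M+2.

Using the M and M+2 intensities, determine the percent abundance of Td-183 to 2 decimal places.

Write p for the Td-183 fraction. I(M+2)/I(M) = [C(1,1)·p^0·(1−p)] / p^1 = 1·(1−p)/p = 65.893/100.000 = 0.6589
(1−p)/p = 0.6589/1 = 0.6589  ⇒  p = 1/(1 + 0.6589) = 0.6028
Td-183: 60.28%, Td-185: 39.72%.

60.28%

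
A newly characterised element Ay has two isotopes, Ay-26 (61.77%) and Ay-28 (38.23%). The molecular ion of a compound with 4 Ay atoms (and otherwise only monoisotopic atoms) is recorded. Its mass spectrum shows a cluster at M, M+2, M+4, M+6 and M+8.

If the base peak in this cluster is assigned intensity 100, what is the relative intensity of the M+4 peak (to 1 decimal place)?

92.8

Term probabilities: M 0.1456, M+2 0.3604, M+4 0.3346, M+6 0.1381, M+8 0.0214. Base peak = M+2.
P(M+2) = C(4,1) × 0.6177^3 × 0.3823^1 = 4 × 0.23568547 × 0.3823 = 0.360410 (base)
P(M+4) = C(4,2) × 0.6177^2 × 0.3823^2 = 6 × 0.38155329 × 0.14615329 = 0.334592
Relative intensity = 0.334592 / 0.360410 × 100 = 92.8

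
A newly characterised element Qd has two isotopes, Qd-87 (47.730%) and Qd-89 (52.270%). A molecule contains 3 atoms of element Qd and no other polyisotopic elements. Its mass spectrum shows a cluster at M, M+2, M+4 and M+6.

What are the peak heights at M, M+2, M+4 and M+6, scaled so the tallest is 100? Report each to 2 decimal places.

The 3 Qd atoms are independent, so intensities follow the terms of (0.47730 + 0.52270)^3.
P(M) = 0.47730^3 = 0.108736
P(M+2) = 3 × 0.47730^2 × 0.52270^1 = 0.357237
P(M+4) = 3 × 0.47730^1 × 0.52270^2 = 0.391217
P(M+6) = 0.52270^3 = 0.142810
The M+4 peak is largest (0.391217); scaling to 100 gives 27.79 : 91.31 : 100.00 : 36.50.

27.79 : 91.31 : 100.00 : 36.50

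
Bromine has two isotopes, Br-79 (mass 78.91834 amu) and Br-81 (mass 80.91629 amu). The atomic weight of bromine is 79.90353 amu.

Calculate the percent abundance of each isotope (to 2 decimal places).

Let x be the fractional abundance of Br-79; then Br-81 has abundance 1 − x.
78.91834·x + 80.91629·(1 − x) = 79.90353
(78.91834 − 80.91629)·x = 79.90353 − 80.91629
x = -1.01276 / -1.99795 = 0.50690 → 50.69% Br-79, 49.31% Br-81.

Br-79: 50.69%, Br-81: 49.31%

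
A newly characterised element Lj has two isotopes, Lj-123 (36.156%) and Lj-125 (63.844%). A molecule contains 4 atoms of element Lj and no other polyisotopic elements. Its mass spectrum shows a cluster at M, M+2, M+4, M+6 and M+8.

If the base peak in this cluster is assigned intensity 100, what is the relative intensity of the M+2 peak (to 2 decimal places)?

32.07

Binomial terms of (0.36156 + 0.63844)^4: M 0.0171, M+2 0.1207, M+4 0.3197, M+6 0.3764, M+8 0.1661 → M+6 is the base peak.
P(M+6) = C(4,3) × 0.36156^1 × 0.63844^3 = 4 × 0.36156 × 0.26023174 = 0.376358 (base)
P(M+2) = C(4,1) × 0.36156^3 × 0.63844^1 = 4 × 0.04726516 × 0.63844 = 0.120704
Relative intensity = 0.120704 / 0.376358 × 100 = 32.07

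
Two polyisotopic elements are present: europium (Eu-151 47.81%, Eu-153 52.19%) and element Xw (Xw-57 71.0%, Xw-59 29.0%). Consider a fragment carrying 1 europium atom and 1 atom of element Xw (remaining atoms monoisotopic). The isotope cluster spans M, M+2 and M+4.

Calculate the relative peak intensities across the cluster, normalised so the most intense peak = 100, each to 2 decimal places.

Europium pattern (n=1): 0.4781 : 0.5219
Element Xw pattern (n=1): 0.7100 : 0.2900
Convolve the two distributions (both contribute in 2-u steps):
  M: 0.4781×0.7100 = 0.339451
  M+2: 0.4781×0.2900 + 0.5219×0.7100 = 0.509198
  M+4: 0.5219×0.2900 = 0.151351
Scale to base peak (0.509198) = 100: 66.66 : 100.00 : 29.72

66.66 : 100.00 : 29.72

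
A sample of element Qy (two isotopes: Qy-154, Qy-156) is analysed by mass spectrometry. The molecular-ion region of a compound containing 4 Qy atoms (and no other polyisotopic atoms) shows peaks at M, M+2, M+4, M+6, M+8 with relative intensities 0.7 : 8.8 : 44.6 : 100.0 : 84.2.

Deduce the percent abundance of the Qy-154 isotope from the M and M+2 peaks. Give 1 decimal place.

Write p for the Qy-154 fraction. I(M+2)/I(M) = [C(4,1)·p^3·(1−p)] / p^4 = 4·(1−p)/p = 8.8/0.7 = 12.5714
(1−p)/p = 12.5714/4 = 3.1429  ⇒  p = 1/(1 + 3.1429) = 0.2414
Qy-154: 24.1%, Qy-156: 75.9%.

24.1%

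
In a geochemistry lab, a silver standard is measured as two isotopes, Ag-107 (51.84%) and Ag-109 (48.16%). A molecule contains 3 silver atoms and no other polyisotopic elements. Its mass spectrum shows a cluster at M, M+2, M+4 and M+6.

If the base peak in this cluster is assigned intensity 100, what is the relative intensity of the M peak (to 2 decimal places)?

Term probabilities: M 0.1393, M+2 0.3883, M+4 0.3607, M+6 0.1117. Base peak = M+2.
P(M+2) = C(3,1) × 0.5184^2 × 0.4816^1 = 3 × 0.26873856 × 0.4816 = 0.388273 (base)
P(M) = C(3,0) × 0.5184^3 × 0.4816^0 = 1 × 0.13931407 × 1.0000 = 0.139314
Relative intensity = 0.139314 / 0.388273 × 100 = 35.88

35.88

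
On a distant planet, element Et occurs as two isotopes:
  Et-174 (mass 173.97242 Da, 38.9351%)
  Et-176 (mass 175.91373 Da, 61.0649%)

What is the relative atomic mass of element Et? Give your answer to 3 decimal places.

Weight each isotope mass by its fractional abundance: 0.389351 × 173.97242 + 0.610649 × 175.91373
= 67.736336 + 107.421543 = 175.157879 Da

175.158 Da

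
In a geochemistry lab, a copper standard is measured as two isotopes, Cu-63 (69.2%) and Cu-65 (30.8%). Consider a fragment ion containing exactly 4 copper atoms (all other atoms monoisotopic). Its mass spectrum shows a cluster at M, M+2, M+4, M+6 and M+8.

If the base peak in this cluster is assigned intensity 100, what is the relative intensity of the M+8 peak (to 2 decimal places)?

2.20

(0.692 + 0.308)^4 gives M 0.2293, M+2 0.4083, M+4 0.2726, M+6 0.0809, M+8 0.0090; the largest is M+2.
P(M+2) = C(4,1) × 0.692^3 × 0.308^1 = 4 × 0.33137389 × 0.3080 = 0.408253 (base)
P(M+8) = C(4,4) × 0.692^0 × 0.308^4 = 1 × 1.0000 × 0.00899918 = 0.008999
Relative intensity = 0.008999 / 0.408253 × 100 = 2.20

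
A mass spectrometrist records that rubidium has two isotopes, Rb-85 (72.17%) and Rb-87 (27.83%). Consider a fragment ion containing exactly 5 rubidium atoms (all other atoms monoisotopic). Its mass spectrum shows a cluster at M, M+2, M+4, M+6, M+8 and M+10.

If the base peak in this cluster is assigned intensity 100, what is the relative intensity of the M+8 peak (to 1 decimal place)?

Term probabilities: M 0.1958, M+2 0.3775, M+4 0.2911, M+6 0.1123, M+8 0.0216, M+10 0.0017. Base peak = M+2.
P(M+2) = C(5,1) × 0.7217^4 × 0.2783^1 = 5 × 0.27128565 × 0.2783 = 0.377494 (base)
P(M+8) = C(5,4) × 0.7217^1 × 0.2783^4 = 5 × 0.7217 × 0.00599864 = 0.021646
Relative intensity = 0.021646 / 0.377494 × 100 = 5.7

5.7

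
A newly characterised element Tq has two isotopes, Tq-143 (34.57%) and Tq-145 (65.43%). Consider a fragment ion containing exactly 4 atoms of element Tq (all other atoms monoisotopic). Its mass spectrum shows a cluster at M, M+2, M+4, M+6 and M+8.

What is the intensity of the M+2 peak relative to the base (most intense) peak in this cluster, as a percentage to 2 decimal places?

Term probabilities: M 0.0143, M+2 0.1081, M+4 0.3070, M+6 0.3873, M+8 0.1833. Base peak = M+6.
P(M+6) = C(4,3) × 0.3457^1 × 0.6543^3 = 4 × 0.3457 × 0.28011139 = 0.387338 (base)
P(M+2) = C(4,1) × 0.3457^3 × 0.6543^1 = 4 × 0.04131408 × 0.6543 = 0.108127
Relative intensity = 0.108127 / 0.387338 × 100 = 27.92

27.92%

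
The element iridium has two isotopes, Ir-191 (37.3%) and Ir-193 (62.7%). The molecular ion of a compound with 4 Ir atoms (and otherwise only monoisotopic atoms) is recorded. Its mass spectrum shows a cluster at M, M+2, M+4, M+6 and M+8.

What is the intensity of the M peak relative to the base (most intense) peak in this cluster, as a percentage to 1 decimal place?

Term probabilities: M 0.0194, M+2 0.1302, M+4 0.3282, M+6 0.3678, M+8 0.1546. Base peak = M+6.
P(M+6) = C(4,3) × 0.373^1 × 0.627^3 = 4 × 0.3730 × 0.24649188 = 0.367766 (base)
P(M) = C(4,0) × 0.373^4 × 0.627^0 = 1 × 0.01935688 × 1.0000 = 0.019357
Relative intensity = 0.019357 / 0.367766 × 100 = 5.3

5.3%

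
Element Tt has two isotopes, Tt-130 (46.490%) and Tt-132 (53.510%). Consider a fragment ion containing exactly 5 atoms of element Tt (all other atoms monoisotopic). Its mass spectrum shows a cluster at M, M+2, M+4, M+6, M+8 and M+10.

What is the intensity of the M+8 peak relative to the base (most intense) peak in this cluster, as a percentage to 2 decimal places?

Binomial terms of (0.46490 + 0.53510)^5: M 0.0217, M+2 0.1250, M+4 0.2877, M+6 0.3311, M+8 0.1906, M+10 0.0439 → M+6 is the base peak.
P(M+6) = C(5,3) × 0.46490^2 × 0.53510^3 = 10 × 0.21613201 × 0.15321626 = 0.331149 (base)
P(M+8) = C(5,4) × 0.46490^1 × 0.53510^4 = 5 × 0.4649 × 0.08198602 = 0.190577
Relative intensity = 0.190577 / 0.331149 × 100 = 57.55

57.55%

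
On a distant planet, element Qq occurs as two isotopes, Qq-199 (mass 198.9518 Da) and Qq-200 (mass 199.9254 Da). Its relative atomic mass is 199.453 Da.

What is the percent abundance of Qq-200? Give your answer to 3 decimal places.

Writing the weighted mean with unknown fraction x of Qq-199:
198.9518·x + 199.9254·(1 − x) = 199.453
(198.9518 − 199.9254)·x = 199.453 − 199.9254
x = -0.4724 / -0.9736 = 0.48521 → 48.521% Qq-199, 51.479% Qq-200.

51.479%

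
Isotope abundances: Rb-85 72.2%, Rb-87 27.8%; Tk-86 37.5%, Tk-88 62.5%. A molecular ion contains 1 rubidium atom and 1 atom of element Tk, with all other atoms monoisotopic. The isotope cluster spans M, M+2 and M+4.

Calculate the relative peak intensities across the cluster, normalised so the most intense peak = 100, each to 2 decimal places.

48.74 : 100.00 : 31.28

Rubidium pattern (n=1): 0.7220 : 0.2780
Element Tk pattern (n=1): 0.3750 : 0.6250
Convolve the two distributions (both contribute in 2-u steps):
  M: 0.7220×0.3750 = 0.270750
  M+2: 0.7220×0.6250 + 0.2780×0.3750 = 0.555500
  M+4: 0.2780×0.6250 = 0.173750
Scale to base peak (0.555500) = 100: 48.74 : 100.00 : 31.28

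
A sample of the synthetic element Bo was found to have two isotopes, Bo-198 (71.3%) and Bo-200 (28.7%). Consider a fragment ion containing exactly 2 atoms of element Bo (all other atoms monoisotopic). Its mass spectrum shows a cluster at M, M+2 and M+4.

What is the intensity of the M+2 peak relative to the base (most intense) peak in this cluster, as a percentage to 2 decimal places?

80.50%

Term probabilities: M 0.5084, M+2 0.4093, M+4 0.0824. Base peak = M.
P(M) = C(2,0) × 0.713^2 × 0.287^0 = 1 × 0.508369 × 1.0000 = 0.508369 (base)
P(M+2) = C(2,1) × 0.713^1 × 0.287^1 = 2 × 0.7130 × 0.2870 = 0.409262
Relative intensity = 0.409262 / 0.508369 × 100 = 80.50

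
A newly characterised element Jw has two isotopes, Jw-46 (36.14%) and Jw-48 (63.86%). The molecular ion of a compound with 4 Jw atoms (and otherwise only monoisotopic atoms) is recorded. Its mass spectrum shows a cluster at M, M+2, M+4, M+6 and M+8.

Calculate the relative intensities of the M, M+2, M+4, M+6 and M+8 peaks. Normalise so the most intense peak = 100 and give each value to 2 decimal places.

4.53 : 32.03 : 84.89 : 100.00 : 44.18

Each Jw atom is independently Jw-46 (p = 0.3614) or Jw-48 (q = 0.6386); the cluster is the binomial expansion (p + q)^4.
P(M) = 0.3614^4 = 0.017059
P(M+2) = 4 × 0.3614^3 × 0.6386^1 = 0.120574
P(M+4) = 6 × 0.3614^2 × 0.6386^2 = 0.319584
P(M+6) = 4 × 0.3614^1 × 0.6386^3 = 0.376474
P(M+8) = 0.6386^4 = 0.166309
The M+6 peak is largest (0.376474); scaling to 100 gives 4.53 : 32.03 : 84.89 : 100.00 : 44.18.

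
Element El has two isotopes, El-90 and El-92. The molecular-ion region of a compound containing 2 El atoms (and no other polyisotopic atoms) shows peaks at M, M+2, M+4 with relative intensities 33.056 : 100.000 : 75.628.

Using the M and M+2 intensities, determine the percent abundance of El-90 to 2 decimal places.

Let p = fractional abundance of El-90. I(M+2)/I(M) = [C(2,1)·p^1·(1−p)] / p^2 = 2·(1−p)/p = 100.000/33.056 = 3.0252
(1−p)/p = 3.0252/2 = 1.5126  ⇒  p = 1/(1 + 1.5126) = 0.3980
El-90: 39.80%, El-92: 60.20%.

39.80%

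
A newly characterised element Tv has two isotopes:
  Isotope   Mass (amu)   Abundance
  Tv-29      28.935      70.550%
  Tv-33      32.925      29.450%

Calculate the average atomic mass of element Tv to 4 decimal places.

30.1101 amu

The abundance-weighted mean is 0.70550 × 28.935 + 0.29450 × 32.925
= 20.41364 + 9.69641 = 30.11005 amu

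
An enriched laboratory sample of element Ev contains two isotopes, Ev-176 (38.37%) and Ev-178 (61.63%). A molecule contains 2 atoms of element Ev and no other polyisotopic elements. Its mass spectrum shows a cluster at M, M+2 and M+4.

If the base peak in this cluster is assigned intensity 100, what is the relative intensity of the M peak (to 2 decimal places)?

31.13

Term probabilities: M 0.1472, M+2 0.4729, M+4 0.3798. Base peak = M+2.
P(M+2) = C(2,1) × 0.3837^1 × 0.6163^1 = 2 × 0.3837 × 0.6163 = 0.472949 (base)
P(M) = C(2,0) × 0.3837^2 × 0.6163^0 = 1 × 0.14722569 × 1.0000 = 0.147226
Relative intensity = 0.147226 / 0.472949 × 100 = 31.13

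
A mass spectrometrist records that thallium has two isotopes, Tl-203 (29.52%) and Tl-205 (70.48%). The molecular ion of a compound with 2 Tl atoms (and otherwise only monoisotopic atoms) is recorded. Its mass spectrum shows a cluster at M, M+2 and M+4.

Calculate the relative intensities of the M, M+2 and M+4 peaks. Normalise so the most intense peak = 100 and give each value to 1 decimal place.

17.5 : 83.8 : 100.0

Each Tl atom is independently Tl-203 (p = 0.2952) or Tl-205 (q = 0.7048); the cluster is the binomial expansion (p + q)^2.
P(M) = 0.2952^2 = 0.087143
P(M+2) = 2 × 0.2952^1 × 0.7048^1 = 0.416114
P(M+4) = 0.7048^2 = 0.496743
The M+4 peak is largest (0.496743); scaling to 100 gives 17.5 : 83.8 : 100.0.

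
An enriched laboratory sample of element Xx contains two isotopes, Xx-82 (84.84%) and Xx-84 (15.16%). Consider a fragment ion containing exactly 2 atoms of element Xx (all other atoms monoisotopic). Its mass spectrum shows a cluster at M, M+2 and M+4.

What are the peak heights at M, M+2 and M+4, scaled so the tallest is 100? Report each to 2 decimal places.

100.00 : 35.74 : 3.19

Expanding (0.8484 + 0.1516)^2:
P(M) = 0.8484^2 = 0.719783
P(M+2) = 2 × 0.8484^1 × 0.1516^1 = 0.257235
P(M+4) = 0.1516^2 = 0.022983
The M peak is largest (0.719783); scaling to 100 gives 100.00 : 35.74 : 3.19.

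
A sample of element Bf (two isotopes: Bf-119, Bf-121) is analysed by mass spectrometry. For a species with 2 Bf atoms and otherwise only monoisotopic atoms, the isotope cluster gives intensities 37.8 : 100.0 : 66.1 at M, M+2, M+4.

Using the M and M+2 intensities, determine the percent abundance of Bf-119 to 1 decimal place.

If p is the fraction of Bf that is Bf-119, then I(M+2)/I(M) = [C(2,1)·p^1·(1−p)] / p^2 = 2·(1−p)/p = 100.0/37.8 = 2.6455
(1−p)/p = 2.6455/2 = 1.3228  ⇒  p = 1/(1 + 1.3228) = 0.4305
Bf-119: 43.1%, Bf-121: 56.9%.

43.1%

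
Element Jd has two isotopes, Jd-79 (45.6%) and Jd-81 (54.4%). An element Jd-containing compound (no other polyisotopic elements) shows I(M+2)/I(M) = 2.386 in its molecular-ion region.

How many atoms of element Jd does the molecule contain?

The M+2/M ratio from n Jd atoms is n · q/p = n · 0.544/0.456.
n = 2.386 × 0.456/0.544 = 2.00 ≈ 2

2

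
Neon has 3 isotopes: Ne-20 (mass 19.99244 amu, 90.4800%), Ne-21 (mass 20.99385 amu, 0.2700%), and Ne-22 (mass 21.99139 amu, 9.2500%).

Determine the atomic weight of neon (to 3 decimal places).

20.180 amu

The abundance-weighted mean is 0.904800 × 19.99244 + 0.002700 × 20.99385 + 0.092500 × 21.99139
= 18.089160 + 0.056683 + 2.034204 = 20.180047 amu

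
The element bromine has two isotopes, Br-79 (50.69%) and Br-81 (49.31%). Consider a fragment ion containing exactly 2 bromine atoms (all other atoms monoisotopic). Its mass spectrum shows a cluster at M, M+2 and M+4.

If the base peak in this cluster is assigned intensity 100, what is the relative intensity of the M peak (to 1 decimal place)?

51.4

Term probabilities: M 0.2569, M+2 0.4999, M+4 0.2431. Base peak = M+2.
P(M+2) = C(2,1) × 0.5069^1 × 0.4931^1 = 2 × 0.5069 × 0.4931 = 0.499905 (base)
P(M) = C(2,0) × 0.5069^2 × 0.4931^0 = 1 × 0.25694761 × 1.0000 = 0.256948
Relative intensity = 0.256948 / 0.499905 × 100 = 51.4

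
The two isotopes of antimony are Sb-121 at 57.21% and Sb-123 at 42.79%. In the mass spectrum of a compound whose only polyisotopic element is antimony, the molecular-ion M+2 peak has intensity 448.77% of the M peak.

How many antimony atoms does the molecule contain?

For n independent Sb atoms, I(M+2)/I(M) = n · (abundance Sb-123) / (abundance Sb-121) = n · 0.4279/0.5721.
n = 4.4877 × 0.5721/0.4279 = 6.00 ≈ 6

6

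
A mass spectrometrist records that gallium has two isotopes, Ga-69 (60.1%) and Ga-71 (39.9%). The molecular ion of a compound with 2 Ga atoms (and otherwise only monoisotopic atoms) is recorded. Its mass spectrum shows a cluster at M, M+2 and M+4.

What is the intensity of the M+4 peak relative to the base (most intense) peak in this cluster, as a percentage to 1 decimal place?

33.2%

Binomial terms of (0.601 + 0.399)^2: M 0.3612, M+2 0.4796, M+4 0.1592 → M+2 is the base peak.
P(M+2) = C(2,1) × 0.601^1 × 0.399^1 = 2 × 0.6010 × 0.3990 = 0.479598 (base)
P(M+4) = C(2,2) × 0.601^0 × 0.399^2 = 1 × 1.0000 × 0.159201 = 0.159201
Relative intensity = 0.159201 / 0.479598 × 100 = 33.2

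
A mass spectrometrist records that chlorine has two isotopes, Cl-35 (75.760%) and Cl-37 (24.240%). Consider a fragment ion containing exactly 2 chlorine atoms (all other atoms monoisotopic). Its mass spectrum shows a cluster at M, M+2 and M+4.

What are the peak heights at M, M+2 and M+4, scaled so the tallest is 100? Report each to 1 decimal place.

100.0 : 64.0 : 10.2

Each Cl atom is independently Cl-35 (p = 0.75760) or Cl-37 (q = 0.24240); the cluster is the binomial expansion (p + q)^2.
P(M) = 0.75760^2 = 0.573958
P(M+2) = 2 × 0.75760^1 × 0.24240^1 = 0.367284
P(M+4) = 0.24240^2 = 0.058758
The M peak is largest (0.573958); scaling to 100 gives 100.0 : 64.0 : 10.2.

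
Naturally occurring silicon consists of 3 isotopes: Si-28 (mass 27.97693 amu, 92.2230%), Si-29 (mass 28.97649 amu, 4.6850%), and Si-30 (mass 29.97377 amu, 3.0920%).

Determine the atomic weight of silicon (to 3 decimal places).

28.086 amu

Ar = Σ fᵢ·mᵢ = 0.922230 × 27.97693 + 0.046850 × 28.97649 + 0.030920 × 29.97377
= 25.801164 + 1.357549 + 0.926789 = 28.085502 amu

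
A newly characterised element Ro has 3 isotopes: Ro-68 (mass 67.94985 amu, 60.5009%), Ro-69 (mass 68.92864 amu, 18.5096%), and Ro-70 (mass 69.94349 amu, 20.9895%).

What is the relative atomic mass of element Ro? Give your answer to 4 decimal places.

Weight each isotope mass by its fractional abundance: 0.605009 × 67.94985 + 0.185096 × 68.92864 + 0.209895 × 69.94349
= 41.110271 + 12.758416 + 14.680789 = 68.549476 amu

68.5495 amu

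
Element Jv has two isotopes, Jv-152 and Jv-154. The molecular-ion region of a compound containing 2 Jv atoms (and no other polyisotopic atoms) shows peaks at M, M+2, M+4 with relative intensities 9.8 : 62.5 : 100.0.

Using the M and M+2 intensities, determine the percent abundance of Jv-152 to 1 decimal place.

Let p = fractional abundance of Jv-152. I(M+2)/I(M) = [C(2,1)·p^1·(1−p)] / p^2 = 2·(1−p)/p = 62.5/9.8 = 6.3776
(1−p)/p = 6.3776/2 = 3.1888  ⇒  p = 1/(1 + 3.1888) = 0.2387
Jv-152: 23.9%, Jv-154: 76.1%.

23.9%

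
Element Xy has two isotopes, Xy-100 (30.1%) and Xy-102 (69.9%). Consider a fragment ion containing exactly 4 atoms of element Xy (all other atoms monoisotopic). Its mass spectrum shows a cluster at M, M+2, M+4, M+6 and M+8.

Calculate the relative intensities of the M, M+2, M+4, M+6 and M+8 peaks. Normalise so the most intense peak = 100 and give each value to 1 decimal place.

2.0 : 18.5 : 64.6 : 100.0 : 58.1

Expanding (0.301 + 0.699)^4:
P(M) = 0.301^4 = 0.008209
P(M+2) = 4 × 0.301^3 × 0.699^1 = 0.076249
P(M+4) = 6 × 0.301^2 × 0.699^2 = 0.265606
P(M+6) = 4 × 0.301^1 × 0.699^3 = 0.411205
P(M+8) = 0.699^4 = 0.238731
The M+6 peak is largest (0.411205); scaling to 100 gives 2.0 : 18.5 : 64.6 : 100.0 : 58.1.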